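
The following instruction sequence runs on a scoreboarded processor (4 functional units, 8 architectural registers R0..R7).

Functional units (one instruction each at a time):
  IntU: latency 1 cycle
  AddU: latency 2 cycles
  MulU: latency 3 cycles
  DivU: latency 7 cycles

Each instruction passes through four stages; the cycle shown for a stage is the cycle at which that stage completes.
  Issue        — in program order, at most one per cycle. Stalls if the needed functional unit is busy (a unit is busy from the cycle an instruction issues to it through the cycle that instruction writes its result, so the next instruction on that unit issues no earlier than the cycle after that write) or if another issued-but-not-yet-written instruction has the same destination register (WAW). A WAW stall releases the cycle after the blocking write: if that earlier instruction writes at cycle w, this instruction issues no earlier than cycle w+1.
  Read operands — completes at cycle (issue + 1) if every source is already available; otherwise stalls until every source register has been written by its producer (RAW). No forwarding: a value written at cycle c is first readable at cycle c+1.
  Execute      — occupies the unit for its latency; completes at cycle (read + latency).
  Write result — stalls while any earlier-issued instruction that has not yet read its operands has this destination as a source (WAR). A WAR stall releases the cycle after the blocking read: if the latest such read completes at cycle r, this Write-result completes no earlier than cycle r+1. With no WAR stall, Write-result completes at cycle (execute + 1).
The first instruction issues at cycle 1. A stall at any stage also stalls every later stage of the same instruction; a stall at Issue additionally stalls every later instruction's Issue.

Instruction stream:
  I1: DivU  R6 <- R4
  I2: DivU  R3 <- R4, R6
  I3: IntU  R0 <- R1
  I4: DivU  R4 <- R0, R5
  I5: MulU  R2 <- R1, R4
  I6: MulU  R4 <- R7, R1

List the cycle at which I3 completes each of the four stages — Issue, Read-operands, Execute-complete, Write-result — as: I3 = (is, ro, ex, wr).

[I1] 1/2/9/10
[I2] 11/12/19/20  (struct: DivU busy until I1 writes@10)
[I3] 12/13/14/15
[I4] 21/22/29/30  (struct: DivU busy until I2 writes@20)
[I5] 22/31/34/35  (RAW R4: wait I4 write@30)
[I6] 36/37/40/41  (struct: MulU busy until I5 writes@35)

I3 = (12, 13, 14, 15)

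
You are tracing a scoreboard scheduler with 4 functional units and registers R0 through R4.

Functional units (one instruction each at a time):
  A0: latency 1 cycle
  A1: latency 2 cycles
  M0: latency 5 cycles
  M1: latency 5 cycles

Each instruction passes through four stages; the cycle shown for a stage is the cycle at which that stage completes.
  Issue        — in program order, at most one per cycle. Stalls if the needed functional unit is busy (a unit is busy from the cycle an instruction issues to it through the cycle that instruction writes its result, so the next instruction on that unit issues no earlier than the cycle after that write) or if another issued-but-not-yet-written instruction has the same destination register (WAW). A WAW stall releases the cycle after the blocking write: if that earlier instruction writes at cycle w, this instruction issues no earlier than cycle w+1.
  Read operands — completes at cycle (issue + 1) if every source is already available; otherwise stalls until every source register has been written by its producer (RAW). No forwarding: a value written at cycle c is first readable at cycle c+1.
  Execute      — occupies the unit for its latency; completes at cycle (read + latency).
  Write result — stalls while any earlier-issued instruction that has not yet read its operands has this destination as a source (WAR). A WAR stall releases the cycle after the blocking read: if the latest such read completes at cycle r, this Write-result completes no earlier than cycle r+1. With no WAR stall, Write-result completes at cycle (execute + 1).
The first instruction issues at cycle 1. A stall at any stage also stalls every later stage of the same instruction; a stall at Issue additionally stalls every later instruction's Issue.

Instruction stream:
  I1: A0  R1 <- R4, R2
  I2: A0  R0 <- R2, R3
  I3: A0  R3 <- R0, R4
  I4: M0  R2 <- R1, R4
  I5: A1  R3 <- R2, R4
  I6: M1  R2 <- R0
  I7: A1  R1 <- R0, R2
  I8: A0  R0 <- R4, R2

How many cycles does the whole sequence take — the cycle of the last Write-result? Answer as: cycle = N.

cycle = 29

1) issue 1, read 2, done 3, write 4
2) issue 5, read 6, done 7, write 8  <struct: A0 busy until I1 writes@4>
3) issue 9, read 10, done 11, write 12  <struct: A0 busy until I2 writes@8>
4) issue 10, read 11, done 16, write 17
5) issue 13, read 18, done 20, write 21  <WAW R3: wait I3 write@12 / RAW R2: wait I4 write@17>
6) issue 18, read 19, done 24, write 25  <WAW R2: wait I4 write@17>
7) issue 22, read 26, done 28, write 29  <struct: A1 busy until I5 writes@21 / RAW R2: wait I6 write@25>
8) issue 23, read 26, done 27, write 28  <RAW R2: wait I6 write@25>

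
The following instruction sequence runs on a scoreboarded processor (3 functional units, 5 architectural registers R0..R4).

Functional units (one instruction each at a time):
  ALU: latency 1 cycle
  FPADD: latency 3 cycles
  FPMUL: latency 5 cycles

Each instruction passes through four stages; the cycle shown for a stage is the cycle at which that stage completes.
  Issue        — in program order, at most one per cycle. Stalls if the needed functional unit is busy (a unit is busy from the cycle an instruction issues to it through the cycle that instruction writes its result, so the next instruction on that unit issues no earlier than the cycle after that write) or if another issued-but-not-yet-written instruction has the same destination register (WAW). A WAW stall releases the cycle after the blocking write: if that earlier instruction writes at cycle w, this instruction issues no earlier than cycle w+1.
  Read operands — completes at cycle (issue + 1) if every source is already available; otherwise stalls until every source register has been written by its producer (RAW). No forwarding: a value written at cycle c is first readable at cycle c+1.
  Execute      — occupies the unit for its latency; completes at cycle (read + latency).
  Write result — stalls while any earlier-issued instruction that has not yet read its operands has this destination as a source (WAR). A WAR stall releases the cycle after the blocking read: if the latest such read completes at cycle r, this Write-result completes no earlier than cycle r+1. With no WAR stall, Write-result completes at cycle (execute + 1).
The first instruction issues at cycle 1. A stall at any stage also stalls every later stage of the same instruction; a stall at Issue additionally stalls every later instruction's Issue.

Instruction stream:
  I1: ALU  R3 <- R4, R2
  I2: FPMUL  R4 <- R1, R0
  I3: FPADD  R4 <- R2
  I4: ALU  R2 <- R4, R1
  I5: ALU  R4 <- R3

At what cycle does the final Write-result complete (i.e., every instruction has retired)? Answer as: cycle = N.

cycle = 22

[I1] 1/2/3/4
[I2] 2/3/8/9
[I3] 10/11/14/15  (WAW R4: wait I2 write@9)
[I4] 11/16/17/18  (RAW R4: wait I3 write@15)
[I5] 19/20/21/22  (struct: ALU busy until I4 writes@18)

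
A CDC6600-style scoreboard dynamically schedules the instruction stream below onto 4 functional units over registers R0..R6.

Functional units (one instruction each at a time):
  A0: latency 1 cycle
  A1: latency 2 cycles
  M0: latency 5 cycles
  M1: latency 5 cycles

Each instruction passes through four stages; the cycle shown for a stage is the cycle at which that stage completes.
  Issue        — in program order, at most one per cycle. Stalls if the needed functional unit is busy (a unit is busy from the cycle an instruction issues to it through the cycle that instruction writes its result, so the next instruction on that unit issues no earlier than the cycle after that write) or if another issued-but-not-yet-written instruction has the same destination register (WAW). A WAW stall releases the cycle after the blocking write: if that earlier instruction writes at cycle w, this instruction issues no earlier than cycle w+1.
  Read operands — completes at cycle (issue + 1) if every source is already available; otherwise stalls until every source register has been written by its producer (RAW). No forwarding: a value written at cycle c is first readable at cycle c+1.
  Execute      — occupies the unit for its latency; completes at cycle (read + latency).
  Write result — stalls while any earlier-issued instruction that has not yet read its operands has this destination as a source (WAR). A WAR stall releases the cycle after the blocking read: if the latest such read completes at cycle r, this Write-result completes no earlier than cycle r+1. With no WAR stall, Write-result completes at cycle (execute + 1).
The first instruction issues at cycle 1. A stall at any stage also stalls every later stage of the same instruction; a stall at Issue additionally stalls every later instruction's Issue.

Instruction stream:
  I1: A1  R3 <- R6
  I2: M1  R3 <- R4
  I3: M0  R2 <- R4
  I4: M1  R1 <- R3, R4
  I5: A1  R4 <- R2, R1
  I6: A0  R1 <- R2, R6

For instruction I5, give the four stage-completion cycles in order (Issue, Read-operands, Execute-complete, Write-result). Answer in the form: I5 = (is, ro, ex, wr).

I5 = (15, 22, 24, 25)

c1: I1→A1
c2: I1 RO
c4: I1 EX
c5: I1 WR R3
c6: I2→M1
c7: I2 RO · I3→M0
c8: I3 RO
c12: I2 EX
c13: I2 WR R3 · I3 EX
c14: I3 WR R2 · I4→M1
c15: I4 RO · I5→A1
c20: I4 EX
c21: I4 WR R1
c22: I5 RO · I6→A0
c23: I6 RO
c24: I5 EX · I6 EX
c25: I5 WR R4 · I6 WR R1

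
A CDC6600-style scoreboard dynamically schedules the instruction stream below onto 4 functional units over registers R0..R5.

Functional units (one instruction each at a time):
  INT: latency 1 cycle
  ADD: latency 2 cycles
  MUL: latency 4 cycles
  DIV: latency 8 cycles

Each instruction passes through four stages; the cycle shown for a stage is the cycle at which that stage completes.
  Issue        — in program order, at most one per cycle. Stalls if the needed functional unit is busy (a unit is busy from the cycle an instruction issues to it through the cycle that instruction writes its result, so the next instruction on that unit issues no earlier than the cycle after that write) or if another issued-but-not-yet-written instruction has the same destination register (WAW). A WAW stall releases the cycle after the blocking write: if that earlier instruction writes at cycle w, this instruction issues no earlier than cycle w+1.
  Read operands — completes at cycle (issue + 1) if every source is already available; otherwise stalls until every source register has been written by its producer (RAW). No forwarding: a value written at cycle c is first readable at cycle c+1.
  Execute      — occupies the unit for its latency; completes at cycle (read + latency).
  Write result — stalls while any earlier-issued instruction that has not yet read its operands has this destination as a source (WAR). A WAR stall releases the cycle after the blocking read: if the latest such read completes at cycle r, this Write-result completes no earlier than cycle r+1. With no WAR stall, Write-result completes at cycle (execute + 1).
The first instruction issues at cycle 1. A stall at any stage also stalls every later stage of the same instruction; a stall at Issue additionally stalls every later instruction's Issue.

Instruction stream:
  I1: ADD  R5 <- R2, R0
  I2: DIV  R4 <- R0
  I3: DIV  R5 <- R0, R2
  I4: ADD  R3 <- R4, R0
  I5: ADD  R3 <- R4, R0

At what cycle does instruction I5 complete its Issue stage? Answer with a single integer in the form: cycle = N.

cycle = 19

[1] I1→ADD
[2] I1 RO, I2→DIV
[3] I2 RO
[4] I1 EX
[5] I1 WR R5
[11] I2 EX
[12] I2 WR R4
[13] I3→DIV
[14] I3 RO, I4→ADD
[15] I4 RO
[17] I4 EX
[18] I4 WR R3
[19] I5→ADD
[20] I5 RO
[22] I3 EX, I5 EX
[23] I3 WR R5, I5 WR R3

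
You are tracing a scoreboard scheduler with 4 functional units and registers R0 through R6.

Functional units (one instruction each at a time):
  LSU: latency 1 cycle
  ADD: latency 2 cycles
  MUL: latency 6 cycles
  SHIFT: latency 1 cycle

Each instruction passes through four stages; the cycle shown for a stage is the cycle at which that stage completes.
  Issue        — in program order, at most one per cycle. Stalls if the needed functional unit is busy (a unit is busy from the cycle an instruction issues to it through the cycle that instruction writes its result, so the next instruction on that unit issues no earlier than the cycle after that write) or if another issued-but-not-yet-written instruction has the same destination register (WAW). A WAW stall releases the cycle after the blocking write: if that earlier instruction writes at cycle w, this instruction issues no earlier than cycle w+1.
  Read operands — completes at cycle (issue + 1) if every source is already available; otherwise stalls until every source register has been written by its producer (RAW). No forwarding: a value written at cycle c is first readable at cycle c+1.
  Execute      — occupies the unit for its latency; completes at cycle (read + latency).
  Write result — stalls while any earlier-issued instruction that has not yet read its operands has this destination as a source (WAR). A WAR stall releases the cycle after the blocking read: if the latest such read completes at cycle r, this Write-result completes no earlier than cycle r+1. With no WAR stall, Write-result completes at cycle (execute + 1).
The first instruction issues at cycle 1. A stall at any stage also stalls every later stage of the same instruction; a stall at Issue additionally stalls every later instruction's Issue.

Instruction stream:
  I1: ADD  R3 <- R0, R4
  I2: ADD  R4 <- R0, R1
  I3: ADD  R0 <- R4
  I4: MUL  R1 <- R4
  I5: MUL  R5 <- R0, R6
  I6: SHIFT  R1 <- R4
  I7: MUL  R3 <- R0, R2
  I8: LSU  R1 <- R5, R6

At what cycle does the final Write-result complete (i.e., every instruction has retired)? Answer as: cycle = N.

cycle = 38

cycle 1: I1 issues→ADD
cycle 2: I1 reads
cycle 4: I1 exec-done
cycle 5: I1 writes R3
cycle 6: I2 issues→ADD
cycle 7: I2 reads
cycle 9: I2 exec-done
cycle 10: I2 writes R4
cycle 11: I3 issues→ADD
cycle 12: I3 reads | I4 issues→MUL
cycle 13: I4 reads
cycle 14: I3 exec-done
cycle 15: I3 writes R0
cycle 19: I4 exec-done
cycle 20: I4 writes R1
cycle 21: I5 issues→MUL
cycle 22: I5 reads | I6 issues→SHIFT
cycle 23: I6 reads
cycle 24: I6 exec-done
cycle 25: I6 writes R1
cycle 28: I5 exec-done
cycle 29: I5 writes R5
cycle 30: I7 issues→MUL
cycle 31: I7 reads | I8 issues→LSU
cycle 32: I8 reads
cycle 33: I8 exec-done
cycle 34: I8 writes R1
cycle 37: I7 exec-done
cycle 38: I7 writes R3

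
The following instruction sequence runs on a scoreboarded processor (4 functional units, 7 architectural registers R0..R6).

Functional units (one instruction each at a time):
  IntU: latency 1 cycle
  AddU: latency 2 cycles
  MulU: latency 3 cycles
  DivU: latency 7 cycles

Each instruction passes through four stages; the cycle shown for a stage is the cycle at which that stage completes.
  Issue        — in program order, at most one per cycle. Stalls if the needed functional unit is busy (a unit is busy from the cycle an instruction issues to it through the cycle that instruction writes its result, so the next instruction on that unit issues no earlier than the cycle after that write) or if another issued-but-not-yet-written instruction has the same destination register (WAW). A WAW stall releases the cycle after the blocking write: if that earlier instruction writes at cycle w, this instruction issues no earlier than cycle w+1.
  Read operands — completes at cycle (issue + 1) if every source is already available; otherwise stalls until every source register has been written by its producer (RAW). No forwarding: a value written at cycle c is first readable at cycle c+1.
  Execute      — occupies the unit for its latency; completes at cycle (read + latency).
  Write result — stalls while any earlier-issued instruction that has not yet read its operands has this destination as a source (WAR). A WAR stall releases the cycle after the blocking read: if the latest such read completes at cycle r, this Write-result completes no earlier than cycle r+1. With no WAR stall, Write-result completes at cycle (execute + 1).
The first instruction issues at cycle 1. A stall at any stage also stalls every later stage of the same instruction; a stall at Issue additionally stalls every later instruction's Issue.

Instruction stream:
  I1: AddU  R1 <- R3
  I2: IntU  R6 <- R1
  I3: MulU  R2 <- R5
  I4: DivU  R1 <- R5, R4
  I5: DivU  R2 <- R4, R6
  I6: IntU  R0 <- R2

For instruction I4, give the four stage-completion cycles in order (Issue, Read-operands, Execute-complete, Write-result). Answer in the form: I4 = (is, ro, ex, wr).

I4 = (6, 7, 14, 15)

c1: I1→AddU
c2: I1 RO | I2→IntU
c3: I3→MulU
c4: I1 EX | I3 RO
c5: I1 WR R1
c6: I2 RO | I4→DivU
c7: I2 EX | I3 EX | I4 RO
c8: I2 WR R6 | I3 WR R2
c14: I4 EX
c15: I4 WR R1
c16: I5→DivU
c17: I5 RO | I6→IntU
c24: I5 EX
c25: I5 WR R2
c26: I6 RO
c27: I6 EX
c28: I6 WR R0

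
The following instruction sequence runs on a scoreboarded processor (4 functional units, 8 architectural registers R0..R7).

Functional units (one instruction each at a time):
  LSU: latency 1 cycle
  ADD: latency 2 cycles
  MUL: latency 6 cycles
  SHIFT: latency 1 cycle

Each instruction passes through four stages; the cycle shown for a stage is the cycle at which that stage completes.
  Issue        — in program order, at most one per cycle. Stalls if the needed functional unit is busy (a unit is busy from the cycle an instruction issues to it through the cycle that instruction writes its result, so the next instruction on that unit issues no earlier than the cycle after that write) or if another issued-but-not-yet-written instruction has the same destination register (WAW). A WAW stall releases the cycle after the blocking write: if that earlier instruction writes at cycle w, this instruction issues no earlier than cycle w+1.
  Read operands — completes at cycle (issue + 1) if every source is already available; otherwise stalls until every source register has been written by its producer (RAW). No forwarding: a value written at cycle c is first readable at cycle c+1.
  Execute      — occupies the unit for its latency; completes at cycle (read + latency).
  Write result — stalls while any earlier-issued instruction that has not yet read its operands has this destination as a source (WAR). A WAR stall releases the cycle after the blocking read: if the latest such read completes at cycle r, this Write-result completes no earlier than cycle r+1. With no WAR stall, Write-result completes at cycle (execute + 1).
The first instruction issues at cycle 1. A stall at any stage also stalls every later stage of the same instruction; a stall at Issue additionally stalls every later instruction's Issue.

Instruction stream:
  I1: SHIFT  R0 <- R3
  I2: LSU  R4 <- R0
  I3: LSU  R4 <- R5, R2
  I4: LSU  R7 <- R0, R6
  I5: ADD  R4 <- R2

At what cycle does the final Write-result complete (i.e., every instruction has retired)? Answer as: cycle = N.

cycle = 17

I1 -> (1, 2, 3, 4)
I2 -> (2, 5, 6, 7)  // RAW R0: wait I1 write@4
I3 -> (8, 9, 10, 11)  // struct: LSU busy until I2 writes@7
I4 -> (12, 13, 14, 15)  // struct: LSU busy until I3 writes@11
I5 -> (13, 14, 16, 17)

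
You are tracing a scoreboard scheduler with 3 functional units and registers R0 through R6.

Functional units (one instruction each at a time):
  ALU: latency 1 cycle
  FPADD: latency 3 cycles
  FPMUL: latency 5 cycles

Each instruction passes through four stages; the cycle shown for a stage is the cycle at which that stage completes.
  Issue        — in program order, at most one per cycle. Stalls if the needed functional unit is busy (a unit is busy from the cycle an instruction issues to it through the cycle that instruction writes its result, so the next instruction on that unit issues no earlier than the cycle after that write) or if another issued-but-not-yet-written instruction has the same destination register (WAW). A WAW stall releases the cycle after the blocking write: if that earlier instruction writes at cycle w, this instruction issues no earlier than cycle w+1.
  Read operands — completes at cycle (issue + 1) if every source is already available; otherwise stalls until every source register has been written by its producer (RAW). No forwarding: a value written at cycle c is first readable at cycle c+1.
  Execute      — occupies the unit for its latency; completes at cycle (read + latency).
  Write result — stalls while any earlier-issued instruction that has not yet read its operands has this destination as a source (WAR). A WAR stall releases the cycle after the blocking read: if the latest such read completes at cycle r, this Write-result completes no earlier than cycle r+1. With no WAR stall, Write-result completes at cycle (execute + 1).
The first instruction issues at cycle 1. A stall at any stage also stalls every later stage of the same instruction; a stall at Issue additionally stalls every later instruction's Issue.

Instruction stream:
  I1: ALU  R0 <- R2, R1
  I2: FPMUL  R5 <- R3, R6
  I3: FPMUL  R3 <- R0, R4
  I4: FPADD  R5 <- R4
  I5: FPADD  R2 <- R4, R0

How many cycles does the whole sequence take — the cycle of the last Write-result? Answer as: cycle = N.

cycle = 22

c1: issue I1 (ALU)
c2: I1 read-ops, issue I2 (FPMUL)
c3: I1 finished on ALU, I2 read-ops
c4: I1→R0
c8: I2 finished on FPMUL
c9: I2→R5
c10: issue I3 (FPMUL)
c11: I3 read-ops, issue I4 (FPADD)
c12: I4 read-ops
c15: I4 finished on FPADD
c16: I3 finished on FPMUL, I4→R5
c17: I3→R3, issue I5 (FPADD)
c18: I5 read-ops
c21: I5 finished on FPADD
c22: I5→R2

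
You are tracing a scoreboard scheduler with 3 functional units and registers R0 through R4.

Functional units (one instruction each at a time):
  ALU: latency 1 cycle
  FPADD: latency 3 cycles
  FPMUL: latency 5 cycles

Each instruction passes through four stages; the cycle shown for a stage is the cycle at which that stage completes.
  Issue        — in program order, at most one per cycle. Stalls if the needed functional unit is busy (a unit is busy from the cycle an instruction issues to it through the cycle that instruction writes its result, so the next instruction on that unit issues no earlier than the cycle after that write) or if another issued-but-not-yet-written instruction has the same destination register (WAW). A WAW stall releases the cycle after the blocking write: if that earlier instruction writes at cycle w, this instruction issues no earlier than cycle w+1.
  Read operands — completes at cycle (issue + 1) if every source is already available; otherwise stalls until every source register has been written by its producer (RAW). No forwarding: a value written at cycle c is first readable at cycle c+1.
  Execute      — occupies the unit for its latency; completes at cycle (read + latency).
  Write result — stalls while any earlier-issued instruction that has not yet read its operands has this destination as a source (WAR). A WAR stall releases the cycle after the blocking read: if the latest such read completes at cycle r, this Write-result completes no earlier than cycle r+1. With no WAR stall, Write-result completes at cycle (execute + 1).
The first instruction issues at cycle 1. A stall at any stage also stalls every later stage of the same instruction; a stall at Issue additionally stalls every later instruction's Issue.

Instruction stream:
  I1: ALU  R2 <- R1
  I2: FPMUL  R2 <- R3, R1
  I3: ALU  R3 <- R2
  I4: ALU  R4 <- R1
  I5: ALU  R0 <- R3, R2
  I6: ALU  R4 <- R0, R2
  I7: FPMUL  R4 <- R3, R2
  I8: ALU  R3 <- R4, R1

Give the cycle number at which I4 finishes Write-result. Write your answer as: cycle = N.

cycle = 19

c1: I1 dispatched to ALU
c2: I1 operands ready
c3: I1 complete
c4: R2←I1
c5: I2 dispatched to FPMUL
c6: I2 operands ready · I3 dispatched to ALU
c11: I2 complete
c12: R2←I2
c13: I3 operands ready
c14: I3 complete
c15: R3←I3
c16: I4 dispatched to ALU
c17: I4 operands ready
c18: I4 complete
c19: R4←I4
c20: I5 dispatched to ALU
c21: I5 operands ready
c22: I5 complete
c23: R0←I5
c24: I6 dispatched to ALU
c25: I6 operands ready
c26: I6 complete
c27: R4←I6
c28: I7 dispatched to FPMUL
c29: I7 operands ready · I8 dispatched to ALU
c34: I7 complete
c35: R4←I7
c36: I8 operands ready
c37: I8 complete
c38: R3←I8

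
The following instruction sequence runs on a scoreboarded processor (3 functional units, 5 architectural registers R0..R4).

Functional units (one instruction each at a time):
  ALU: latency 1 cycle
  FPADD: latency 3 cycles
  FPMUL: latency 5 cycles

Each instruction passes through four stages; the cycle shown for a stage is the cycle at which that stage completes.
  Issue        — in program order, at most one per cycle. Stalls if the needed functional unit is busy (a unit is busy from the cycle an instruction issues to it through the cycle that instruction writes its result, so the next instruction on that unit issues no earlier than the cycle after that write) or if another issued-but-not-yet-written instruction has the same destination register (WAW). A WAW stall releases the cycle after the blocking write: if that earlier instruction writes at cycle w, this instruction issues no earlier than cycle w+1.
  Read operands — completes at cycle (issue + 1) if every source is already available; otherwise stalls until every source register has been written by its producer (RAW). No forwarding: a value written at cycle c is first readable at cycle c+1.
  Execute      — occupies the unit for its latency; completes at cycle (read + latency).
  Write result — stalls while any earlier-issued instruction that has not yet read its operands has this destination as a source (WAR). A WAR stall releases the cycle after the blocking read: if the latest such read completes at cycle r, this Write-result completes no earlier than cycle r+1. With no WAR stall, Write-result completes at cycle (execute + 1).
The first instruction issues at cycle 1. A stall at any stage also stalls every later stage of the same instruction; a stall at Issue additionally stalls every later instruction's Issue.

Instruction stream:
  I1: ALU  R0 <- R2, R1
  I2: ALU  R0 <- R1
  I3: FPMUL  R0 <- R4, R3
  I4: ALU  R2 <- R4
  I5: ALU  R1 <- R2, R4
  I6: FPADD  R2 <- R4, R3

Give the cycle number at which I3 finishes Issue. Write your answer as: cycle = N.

cycle = 9

I1  is:1  ro:2  ex:3  wr:4
I2  is:5  ro:6  ex:7  wr:8  — struct: ALU busy until I1 writes@4
I3  is:9  ro:10  ex:15  wr:16  — WAW R0: wait I2 write@8
I4  is:10  ro:11  ex:12  wr:13
I5  is:14  ro:15  ex:16  wr:17  — struct: ALU busy until I4 writes@13
I6  is:15  ro:16  ex:19  wr:20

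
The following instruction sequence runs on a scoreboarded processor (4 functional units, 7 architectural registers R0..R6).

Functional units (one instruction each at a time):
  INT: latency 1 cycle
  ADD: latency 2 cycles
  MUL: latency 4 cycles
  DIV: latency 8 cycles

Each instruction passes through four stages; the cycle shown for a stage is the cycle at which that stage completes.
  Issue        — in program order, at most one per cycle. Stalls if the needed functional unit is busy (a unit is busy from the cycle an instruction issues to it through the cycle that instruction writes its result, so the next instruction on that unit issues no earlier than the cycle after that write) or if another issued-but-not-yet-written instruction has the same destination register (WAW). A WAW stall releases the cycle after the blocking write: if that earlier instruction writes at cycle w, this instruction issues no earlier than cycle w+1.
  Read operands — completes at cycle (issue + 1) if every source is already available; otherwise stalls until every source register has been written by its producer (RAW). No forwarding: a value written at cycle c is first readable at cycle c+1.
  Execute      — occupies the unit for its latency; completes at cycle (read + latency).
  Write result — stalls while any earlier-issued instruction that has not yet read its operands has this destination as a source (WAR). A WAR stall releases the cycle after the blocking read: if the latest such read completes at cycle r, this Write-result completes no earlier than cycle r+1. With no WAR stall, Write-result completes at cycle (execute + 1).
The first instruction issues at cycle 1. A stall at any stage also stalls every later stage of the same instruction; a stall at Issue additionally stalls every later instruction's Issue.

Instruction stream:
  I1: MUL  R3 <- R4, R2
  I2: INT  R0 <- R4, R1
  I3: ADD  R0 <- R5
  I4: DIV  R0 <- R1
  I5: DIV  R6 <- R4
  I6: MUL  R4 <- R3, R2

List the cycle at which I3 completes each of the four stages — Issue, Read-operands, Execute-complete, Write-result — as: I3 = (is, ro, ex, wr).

t=1  I1 issues→MUL
t=2  I1 reads · I2 issues→INT
t=3  I2 reads
t=4  I2 exec-done
t=5  I2 writes R0
t=6  I1 exec-done · I3 issues→ADD
t=7  I1 writes R3 · I3 reads
t=9  I3 exec-done
t=10  I3 writes R0
t=11  I4 issues→DIV
t=12  I4 reads
t=20  I4 exec-done
t=21  I4 writes R0
t=22  I5 issues→DIV
t=23  I5 reads · I6 issues→MUL
t=24  I6 reads
t=28  I6 exec-done
t=29  I6 writes R4
t=31  I5 exec-done
t=32  I5 writes R6

I3 = (6, 7, 9, 10)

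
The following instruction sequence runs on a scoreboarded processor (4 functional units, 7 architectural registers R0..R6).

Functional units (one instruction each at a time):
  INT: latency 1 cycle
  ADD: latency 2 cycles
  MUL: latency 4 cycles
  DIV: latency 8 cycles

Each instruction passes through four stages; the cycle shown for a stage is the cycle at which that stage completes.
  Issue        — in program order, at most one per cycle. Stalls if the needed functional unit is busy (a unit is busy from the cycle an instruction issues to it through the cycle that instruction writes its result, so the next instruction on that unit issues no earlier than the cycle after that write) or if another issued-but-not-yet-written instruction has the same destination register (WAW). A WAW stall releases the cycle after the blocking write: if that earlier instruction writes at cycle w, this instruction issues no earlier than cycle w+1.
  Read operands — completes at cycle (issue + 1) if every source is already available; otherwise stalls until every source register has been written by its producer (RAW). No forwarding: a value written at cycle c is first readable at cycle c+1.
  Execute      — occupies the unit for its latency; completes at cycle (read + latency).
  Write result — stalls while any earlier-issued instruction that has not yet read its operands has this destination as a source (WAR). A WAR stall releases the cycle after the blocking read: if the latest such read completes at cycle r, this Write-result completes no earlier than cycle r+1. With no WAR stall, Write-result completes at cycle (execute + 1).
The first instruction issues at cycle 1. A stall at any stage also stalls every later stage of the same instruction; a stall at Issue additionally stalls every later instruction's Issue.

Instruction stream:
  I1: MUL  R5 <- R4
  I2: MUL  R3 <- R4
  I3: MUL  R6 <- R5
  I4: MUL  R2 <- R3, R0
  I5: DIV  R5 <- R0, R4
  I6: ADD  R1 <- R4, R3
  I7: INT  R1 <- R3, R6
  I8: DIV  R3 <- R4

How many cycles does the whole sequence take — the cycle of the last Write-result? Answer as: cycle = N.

[1] I1 issues→MUL
[2] I1 reads
[6] I1 exec-done
[7] I1 writes R5
[8] I2 issues→MUL
[9] I2 reads
[13] I2 exec-done
[14] I2 writes R3
[15] I3 issues→MUL
[16] I3 reads
[20] I3 exec-done
[21] I3 writes R6
[22] I4 issues→MUL
[23] I4 reads; I5 issues→DIV
[24] I5 reads; I6 issues→ADD
[25] I6 reads
[27] I4 exec-done; I6 exec-done
[28] I4 writes R2; I6 writes R1
[29] I7 issues→INT
[30] I7 reads
[31] I7 exec-done
[32] I5 exec-done; I7 writes R1
[33] I5 writes R5
[34] I8 issues→DIV
[35] I8 reads
[43] I8 exec-done
[44] I8 writes R3

cycle = 44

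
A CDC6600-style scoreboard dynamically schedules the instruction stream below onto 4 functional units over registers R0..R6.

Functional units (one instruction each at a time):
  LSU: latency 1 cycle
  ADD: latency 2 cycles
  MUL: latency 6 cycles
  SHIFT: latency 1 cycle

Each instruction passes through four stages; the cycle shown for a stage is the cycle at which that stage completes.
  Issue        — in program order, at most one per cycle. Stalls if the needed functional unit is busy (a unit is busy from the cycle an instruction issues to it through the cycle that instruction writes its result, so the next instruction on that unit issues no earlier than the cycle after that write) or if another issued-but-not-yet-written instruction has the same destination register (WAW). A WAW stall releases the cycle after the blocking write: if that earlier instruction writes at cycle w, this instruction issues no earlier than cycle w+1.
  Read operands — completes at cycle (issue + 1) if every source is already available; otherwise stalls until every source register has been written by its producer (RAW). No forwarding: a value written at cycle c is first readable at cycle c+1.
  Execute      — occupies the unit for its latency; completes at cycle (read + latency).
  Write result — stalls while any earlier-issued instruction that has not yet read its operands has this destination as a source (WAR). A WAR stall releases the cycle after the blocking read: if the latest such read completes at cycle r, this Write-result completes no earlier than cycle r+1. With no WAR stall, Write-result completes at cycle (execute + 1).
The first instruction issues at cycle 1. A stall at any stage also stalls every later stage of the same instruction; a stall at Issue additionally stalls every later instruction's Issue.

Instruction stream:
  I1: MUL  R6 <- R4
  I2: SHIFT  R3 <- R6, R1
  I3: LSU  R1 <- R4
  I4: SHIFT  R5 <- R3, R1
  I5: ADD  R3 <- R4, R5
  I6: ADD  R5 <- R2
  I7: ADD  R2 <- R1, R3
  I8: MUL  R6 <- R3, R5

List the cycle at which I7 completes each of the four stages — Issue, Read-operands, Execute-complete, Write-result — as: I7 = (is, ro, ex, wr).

t=1  I1→MUL
t=2  I1 RO; I2→SHIFT
t=3  I3→LSU
t=4  I3 RO
t=5  I3 EX
t=8  I1 EX
t=9  I1 WR R6
t=10  I2 RO
t=11  I2 EX; I3 WR R1
t=12  I2 WR R3
t=13  I4→SHIFT
t=14  I4 RO; I5→ADD
t=15  I4 EX
t=16  I4 WR R5
t=17  I5 RO
t=19  I5 EX
t=20  I5 WR R3
t=21  I6→ADD
t=22  I6 RO
t=24  I6 EX
t=25  I6 WR R5
t=26  I7→ADD
t=27  I7 RO; I8→MUL
t=28  I8 RO
t=29  I7 EX
t=30  I7 WR R2
t=34  I8 EX
t=35  I8 WR R6

I7 = (26, 27, 29, 30)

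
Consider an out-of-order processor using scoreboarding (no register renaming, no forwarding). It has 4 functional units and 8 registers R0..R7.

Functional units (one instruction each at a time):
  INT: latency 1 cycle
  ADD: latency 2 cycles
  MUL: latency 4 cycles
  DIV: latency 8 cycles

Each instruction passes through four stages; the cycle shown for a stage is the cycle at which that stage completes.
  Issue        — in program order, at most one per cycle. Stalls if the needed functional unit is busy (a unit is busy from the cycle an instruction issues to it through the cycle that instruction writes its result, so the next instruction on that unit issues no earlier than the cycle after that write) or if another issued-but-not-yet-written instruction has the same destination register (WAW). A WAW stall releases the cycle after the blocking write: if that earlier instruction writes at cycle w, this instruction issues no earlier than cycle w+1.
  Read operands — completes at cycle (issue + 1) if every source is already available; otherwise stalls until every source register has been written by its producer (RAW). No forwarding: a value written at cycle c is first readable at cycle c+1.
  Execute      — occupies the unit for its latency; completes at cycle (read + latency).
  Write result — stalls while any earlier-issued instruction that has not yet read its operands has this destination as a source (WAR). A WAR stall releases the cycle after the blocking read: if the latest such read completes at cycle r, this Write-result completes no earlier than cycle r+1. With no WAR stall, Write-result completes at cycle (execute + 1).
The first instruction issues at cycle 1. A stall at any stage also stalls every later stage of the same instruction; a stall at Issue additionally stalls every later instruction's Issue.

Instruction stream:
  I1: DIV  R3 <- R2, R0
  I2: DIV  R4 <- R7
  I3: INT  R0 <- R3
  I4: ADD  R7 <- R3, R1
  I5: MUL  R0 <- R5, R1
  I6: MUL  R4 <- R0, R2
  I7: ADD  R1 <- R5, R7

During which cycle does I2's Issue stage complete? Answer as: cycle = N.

cycle = 12

I1 -> (1, 2, 10, 11)
I2 -> (12, 13, 21, 22)  // struct: DIV busy until I1 writes@11
I3 -> (13, 14, 15, 16)
I4 -> (14, 15, 17, 18)
I5 -> (17, 18, 22, 23)  // WAW R0: wait I3 write@16
I6 -> (24, 25, 29, 30)  // struct: MUL busy until I5 writes@23
I7 -> (25, 26, 28, 29)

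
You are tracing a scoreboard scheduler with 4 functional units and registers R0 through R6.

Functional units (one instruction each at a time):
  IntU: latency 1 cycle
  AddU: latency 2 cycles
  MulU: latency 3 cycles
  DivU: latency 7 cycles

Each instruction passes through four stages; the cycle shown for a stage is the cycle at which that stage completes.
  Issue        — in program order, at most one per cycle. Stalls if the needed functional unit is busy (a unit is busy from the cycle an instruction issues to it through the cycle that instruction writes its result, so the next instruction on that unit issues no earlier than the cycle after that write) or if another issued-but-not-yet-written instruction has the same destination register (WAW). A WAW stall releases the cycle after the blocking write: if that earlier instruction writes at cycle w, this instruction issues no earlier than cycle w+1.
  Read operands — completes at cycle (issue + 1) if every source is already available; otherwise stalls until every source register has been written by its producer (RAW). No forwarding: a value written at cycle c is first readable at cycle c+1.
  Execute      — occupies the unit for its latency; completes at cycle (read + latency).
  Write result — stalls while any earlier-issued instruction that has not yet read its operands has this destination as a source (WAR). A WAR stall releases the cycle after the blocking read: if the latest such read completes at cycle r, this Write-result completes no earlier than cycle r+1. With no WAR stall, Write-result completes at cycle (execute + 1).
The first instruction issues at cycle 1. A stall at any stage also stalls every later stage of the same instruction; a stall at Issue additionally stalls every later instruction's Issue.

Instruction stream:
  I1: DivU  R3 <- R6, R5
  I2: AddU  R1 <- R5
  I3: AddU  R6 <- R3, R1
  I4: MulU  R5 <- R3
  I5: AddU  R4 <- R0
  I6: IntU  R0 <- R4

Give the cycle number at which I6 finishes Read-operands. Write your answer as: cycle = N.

c1: I1→DivU
c2: I1 RO · I2→AddU
c3: I2 RO
c5: I2 EX
c6: I2 WR R1
c7: I3→AddU
c8: I4→MulU
c9: I1 EX
c10: I1 WR R3
c11: I3 RO · I4 RO
c13: I3 EX
c14: I3 WR R6 · I4 EX
c15: I4 WR R5 · I5→AddU
c16: I5 RO · I6→IntU
c18: I5 EX
c19: I5 WR R4
c20: I6 RO
c21: I6 EX
c22: I6 WR R0

cycle = 20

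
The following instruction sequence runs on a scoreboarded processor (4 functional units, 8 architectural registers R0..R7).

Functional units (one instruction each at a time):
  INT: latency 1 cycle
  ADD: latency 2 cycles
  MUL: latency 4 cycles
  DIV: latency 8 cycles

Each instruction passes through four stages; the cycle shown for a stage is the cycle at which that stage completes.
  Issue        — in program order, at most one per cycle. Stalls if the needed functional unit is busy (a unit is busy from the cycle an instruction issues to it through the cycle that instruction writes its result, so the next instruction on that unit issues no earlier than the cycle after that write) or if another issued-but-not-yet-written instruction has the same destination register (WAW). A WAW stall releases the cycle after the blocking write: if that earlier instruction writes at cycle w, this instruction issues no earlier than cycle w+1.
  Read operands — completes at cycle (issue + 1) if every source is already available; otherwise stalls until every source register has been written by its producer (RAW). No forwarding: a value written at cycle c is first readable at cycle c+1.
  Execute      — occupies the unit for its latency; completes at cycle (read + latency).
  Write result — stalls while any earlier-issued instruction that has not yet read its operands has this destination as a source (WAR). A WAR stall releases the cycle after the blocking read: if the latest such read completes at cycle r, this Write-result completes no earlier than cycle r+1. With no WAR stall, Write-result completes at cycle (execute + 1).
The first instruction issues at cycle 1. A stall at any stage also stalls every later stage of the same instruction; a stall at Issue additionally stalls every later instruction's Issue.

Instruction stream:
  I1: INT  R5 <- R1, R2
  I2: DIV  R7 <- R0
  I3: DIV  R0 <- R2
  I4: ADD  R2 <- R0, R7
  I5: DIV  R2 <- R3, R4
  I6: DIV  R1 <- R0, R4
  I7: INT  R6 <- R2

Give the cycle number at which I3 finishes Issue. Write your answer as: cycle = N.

cycle = 13

I1 -> (1, 2, 3, 4)
I2 -> (2, 3, 11, 12)
I3 -> (13, 14, 22, 23)  // struct: DIV busy until I2 writes@12
I4 -> (14, 24, 26, 27)  // RAW R0: wait I3 write@23
I5 -> (28, 29, 37, 38)  // WAW R2: wait I4 write@27
I6 -> (39, 40, 48, 49)  // struct: DIV busy until I5 writes@38
I7 -> (40, 41, 42, 43)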